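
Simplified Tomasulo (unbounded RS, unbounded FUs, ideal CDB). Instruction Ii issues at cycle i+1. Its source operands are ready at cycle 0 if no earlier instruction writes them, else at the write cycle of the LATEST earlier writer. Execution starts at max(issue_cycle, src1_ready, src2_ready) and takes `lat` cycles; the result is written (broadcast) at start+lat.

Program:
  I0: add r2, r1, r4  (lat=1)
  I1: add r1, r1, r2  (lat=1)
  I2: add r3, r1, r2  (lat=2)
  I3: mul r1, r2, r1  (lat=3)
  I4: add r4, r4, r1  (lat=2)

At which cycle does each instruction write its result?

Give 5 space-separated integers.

I0 add r2: issue@1 deps=(None,None) exec_start@1 write@2
I1 add r1: issue@2 deps=(None,0) exec_start@2 write@3
I2 add r3: issue@3 deps=(1,0) exec_start@3 write@5
I3 mul r1: issue@4 deps=(0,1) exec_start@4 write@7
I4 add r4: issue@5 deps=(None,3) exec_start@7 write@9

Answer: 2 3 5 7 9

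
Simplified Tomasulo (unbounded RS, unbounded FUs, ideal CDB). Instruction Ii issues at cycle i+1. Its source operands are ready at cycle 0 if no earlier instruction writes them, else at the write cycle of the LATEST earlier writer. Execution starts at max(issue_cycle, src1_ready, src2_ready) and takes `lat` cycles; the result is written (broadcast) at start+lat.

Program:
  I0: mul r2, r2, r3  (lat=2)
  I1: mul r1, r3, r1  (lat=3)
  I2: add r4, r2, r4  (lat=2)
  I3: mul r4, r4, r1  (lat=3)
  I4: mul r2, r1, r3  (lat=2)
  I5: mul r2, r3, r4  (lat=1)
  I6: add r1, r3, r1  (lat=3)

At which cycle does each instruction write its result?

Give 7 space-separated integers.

I0 mul r2: issue@1 deps=(None,None) exec_start@1 write@3
I1 mul r1: issue@2 deps=(None,None) exec_start@2 write@5
I2 add r4: issue@3 deps=(0,None) exec_start@3 write@5
I3 mul r4: issue@4 deps=(2,1) exec_start@5 write@8
I4 mul r2: issue@5 deps=(1,None) exec_start@5 write@7
I5 mul r2: issue@6 deps=(None,3) exec_start@8 write@9
I6 add r1: issue@7 deps=(None,1) exec_start@7 write@10

Answer: 3 5 5 8 7 9 10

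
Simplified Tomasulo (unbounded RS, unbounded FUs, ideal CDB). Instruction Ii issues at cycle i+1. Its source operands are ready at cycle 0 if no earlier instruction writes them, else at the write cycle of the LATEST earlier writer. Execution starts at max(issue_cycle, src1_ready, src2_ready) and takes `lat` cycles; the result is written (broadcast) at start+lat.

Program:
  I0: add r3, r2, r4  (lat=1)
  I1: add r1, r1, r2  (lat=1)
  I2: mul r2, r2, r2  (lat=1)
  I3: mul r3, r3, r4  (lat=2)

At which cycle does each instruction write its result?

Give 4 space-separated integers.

I0 add r3: issue@1 deps=(None,None) exec_start@1 write@2
I1 add r1: issue@2 deps=(None,None) exec_start@2 write@3
I2 mul r2: issue@3 deps=(None,None) exec_start@3 write@4
I3 mul r3: issue@4 deps=(0,None) exec_start@4 write@6

Answer: 2 3 4 6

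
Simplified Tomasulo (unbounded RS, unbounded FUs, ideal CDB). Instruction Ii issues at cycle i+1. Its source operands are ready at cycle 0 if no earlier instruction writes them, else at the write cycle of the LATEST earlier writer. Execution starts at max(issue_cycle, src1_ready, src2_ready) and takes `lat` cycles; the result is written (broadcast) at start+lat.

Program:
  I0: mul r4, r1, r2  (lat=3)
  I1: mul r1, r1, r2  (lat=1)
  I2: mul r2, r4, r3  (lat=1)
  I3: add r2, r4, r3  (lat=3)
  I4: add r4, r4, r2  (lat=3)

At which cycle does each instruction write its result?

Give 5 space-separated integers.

Answer: 4 3 5 7 10

Derivation:
I0 mul r4: issue@1 deps=(None,None) exec_start@1 write@4
I1 mul r1: issue@2 deps=(None,None) exec_start@2 write@3
I2 mul r2: issue@3 deps=(0,None) exec_start@4 write@5
I3 add r2: issue@4 deps=(0,None) exec_start@4 write@7
I4 add r4: issue@5 deps=(0,3) exec_start@7 write@10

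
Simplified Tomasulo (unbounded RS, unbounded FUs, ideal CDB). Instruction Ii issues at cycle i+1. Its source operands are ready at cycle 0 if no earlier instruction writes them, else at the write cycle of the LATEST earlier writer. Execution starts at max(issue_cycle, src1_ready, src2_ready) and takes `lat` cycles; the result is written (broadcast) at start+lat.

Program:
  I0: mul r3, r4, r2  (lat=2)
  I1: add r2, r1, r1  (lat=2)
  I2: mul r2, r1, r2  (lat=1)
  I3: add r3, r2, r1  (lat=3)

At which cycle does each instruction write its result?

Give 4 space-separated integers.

Answer: 3 4 5 8

Derivation:
I0 mul r3: issue@1 deps=(None,None) exec_start@1 write@3
I1 add r2: issue@2 deps=(None,None) exec_start@2 write@4
I2 mul r2: issue@3 deps=(None,1) exec_start@4 write@5
I3 add r3: issue@4 deps=(2,None) exec_start@5 write@8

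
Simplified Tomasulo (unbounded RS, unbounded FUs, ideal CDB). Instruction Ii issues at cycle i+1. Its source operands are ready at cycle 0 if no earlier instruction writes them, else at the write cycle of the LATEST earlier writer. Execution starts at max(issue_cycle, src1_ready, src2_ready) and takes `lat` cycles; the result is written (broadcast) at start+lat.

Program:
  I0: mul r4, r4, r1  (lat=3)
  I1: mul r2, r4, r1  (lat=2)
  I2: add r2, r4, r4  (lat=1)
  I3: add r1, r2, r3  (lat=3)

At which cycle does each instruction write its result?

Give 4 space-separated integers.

Answer: 4 6 5 8

Derivation:
I0 mul r4: issue@1 deps=(None,None) exec_start@1 write@4
I1 mul r2: issue@2 deps=(0,None) exec_start@4 write@6
I2 add r2: issue@3 deps=(0,0) exec_start@4 write@5
I3 add r1: issue@4 deps=(2,None) exec_start@5 write@8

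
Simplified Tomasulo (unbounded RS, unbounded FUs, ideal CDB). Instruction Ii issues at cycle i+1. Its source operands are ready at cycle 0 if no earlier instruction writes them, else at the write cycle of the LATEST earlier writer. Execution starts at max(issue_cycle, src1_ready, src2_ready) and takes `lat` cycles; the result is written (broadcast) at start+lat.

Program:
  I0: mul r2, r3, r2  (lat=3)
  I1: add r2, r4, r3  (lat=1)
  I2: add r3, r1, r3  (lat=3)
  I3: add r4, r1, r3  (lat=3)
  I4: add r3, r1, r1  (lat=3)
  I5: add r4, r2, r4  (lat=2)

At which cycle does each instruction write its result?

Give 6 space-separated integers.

I0 mul r2: issue@1 deps=(None,None) exec_start@1 write@4
I1 add r2: issue@2 deps=(None,None) exec_start@2 write@3
I2 add r3: issue@3 deps=(None,None) exec_start@3 write@6
I3 add r4: issue@4 deps=(None,2) exec_start@6 write@9
I4 add r3: issue@5 deps=(None,None) exec_start@5 write@8
I5 add r4: issue@6 deps=(1,3) exec_start@9 write@11

Answer: 4 3 6 9 8 11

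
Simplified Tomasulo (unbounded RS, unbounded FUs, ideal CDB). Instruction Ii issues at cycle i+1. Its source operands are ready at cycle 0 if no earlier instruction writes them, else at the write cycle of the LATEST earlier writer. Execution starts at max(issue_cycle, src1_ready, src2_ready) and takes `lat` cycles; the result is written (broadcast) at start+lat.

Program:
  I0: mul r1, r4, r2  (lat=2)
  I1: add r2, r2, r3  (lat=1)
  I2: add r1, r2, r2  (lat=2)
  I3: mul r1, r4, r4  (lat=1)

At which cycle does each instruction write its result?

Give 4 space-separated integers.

Answer: 3 3 5 5

Derivation:
I0 mul r1: issue@1 deps=(None,None) exec_start@1 write@3
I1 add r2: issue@2 deps=(None,None) exec_start@2 write@3
I2 add r1: issue@3 deps=(1,1) exec_start@3 write@5
I3 mul r1: issue@4 deps=(None,None) exec_start@4 write@5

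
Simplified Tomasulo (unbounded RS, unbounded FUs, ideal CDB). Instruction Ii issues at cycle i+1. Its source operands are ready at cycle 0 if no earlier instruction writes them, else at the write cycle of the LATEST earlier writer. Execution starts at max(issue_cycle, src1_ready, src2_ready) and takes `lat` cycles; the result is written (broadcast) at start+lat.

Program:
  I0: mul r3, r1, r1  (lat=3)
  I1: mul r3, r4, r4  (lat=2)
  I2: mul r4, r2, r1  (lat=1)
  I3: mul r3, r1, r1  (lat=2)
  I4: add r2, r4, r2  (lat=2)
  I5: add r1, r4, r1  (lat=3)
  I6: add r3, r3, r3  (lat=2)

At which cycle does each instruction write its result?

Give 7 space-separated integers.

Answer: 4 4 4 6 7 9 9

Derivation:
I0 mul r3: issue@1 deps=(None,None) exec_start@1 write@4
I1 mul r3: issue@2 deps=(None,None) exec_start@2 write@4
I2 mul r4: issue@3 deps=(None,None) exec_start@3 write@4
I3 mul r3: issue@4 deps=(None,None) exec_start@4 write@6
I4 add r2: issue@5 deps=(2,None) exec_start@5 write@7
I5 add r1: issue@6 deps=(2,None) exec_start@6 write@9
I6 add r3: issue@7 deps=(3,3) exec_start@7 write@9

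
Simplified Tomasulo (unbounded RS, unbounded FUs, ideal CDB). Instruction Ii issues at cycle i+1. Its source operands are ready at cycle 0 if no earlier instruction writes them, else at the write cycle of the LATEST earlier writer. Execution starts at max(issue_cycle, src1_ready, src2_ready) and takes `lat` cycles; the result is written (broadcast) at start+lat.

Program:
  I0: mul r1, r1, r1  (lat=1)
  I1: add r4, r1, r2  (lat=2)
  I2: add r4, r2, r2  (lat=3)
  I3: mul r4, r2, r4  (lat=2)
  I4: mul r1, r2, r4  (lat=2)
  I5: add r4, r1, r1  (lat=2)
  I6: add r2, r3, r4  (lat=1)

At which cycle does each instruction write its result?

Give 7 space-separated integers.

I0 mul r1: issue@1 deps=(None,None) exec_start@1 write@2
I1 add r4: issue@2 deps=(0,None) exec_start@2 write@4
I2 add r4: issue@3 deps=(None,None) exec_start@3 write@6
I3 mul r4: issue@4 deps=(None,2) exec_start@6 write@8
I4 mul r1: issue@5 deps=(None,3) exec_start@8 write@10
I5 add r4: issue@6 deps=(4,4) exec_start@10 write@12
I6 add r2: issue@7 deps=(None,5) exec_start@12 write@13

Answer: 2 4 6 8 10 12 13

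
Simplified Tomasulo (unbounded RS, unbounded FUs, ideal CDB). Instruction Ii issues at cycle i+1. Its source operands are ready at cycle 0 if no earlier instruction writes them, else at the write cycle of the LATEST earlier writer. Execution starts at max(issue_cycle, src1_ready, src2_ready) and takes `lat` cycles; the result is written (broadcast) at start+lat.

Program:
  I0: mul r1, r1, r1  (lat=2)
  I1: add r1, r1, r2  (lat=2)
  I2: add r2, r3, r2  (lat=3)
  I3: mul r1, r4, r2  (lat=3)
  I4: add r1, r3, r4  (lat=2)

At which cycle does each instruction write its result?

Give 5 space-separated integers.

I0 mul r1: issue@1 deps=(None,None) exec_start@1 write@3
I1 add r1: issue@2 deps=(0,None) exec_start@3 write@5
I2 add r2: issue@3 deps=(None,None) exec_start@3 write@6
I3 mul r1: issue@4 deps=(None,2) exec_start@6 write@9
I4 add r1: issue@5 deps=(None,None) exec_start@5 write@7

Answer: 3 5 6 9 7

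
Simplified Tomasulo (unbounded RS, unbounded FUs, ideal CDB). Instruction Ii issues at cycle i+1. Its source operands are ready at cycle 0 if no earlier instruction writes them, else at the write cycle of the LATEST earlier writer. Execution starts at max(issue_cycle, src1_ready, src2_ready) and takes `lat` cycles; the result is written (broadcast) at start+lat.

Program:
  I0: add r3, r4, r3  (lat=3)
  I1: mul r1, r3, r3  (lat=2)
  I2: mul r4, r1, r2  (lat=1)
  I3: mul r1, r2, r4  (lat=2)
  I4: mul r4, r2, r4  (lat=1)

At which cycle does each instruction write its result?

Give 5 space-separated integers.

Answer: 4 6 7 9 8

Derivation:
I0 add r3: issue@1 deps=(None,None) exec_start@1 write@4
I1 mul r1: issue@2 deps=(0,0) exec_start@4 write@6
I2 mul r4: issue@3 deps=(1,None) exec_start@6 write@7
I3 mul r1: issue@4 deps=(None,2) exec_start@7 write@9
I4 mul r4: issue@5 deps=(None,2) exec_start@7 write@8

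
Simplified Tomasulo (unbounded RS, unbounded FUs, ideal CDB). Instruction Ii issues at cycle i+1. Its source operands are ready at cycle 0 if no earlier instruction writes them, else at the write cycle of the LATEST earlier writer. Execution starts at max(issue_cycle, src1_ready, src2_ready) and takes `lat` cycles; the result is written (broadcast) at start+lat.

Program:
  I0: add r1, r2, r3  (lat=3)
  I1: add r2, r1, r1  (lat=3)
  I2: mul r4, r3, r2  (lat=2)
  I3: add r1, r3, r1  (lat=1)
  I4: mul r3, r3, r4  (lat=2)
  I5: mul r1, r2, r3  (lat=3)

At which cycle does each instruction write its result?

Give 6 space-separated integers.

Answer: 4 7 9 5 11 14

Derivation:
I0 add r1: issue@1 deps=(None,None) exec_start@1 write@4
I1 add r2: issue@2 deps=(0,0) exec_start@4 write@7
I2 mul r4: issue@3 deps=(None,1) exec_start@7 write@9
I3 add r1: issue@4 deps=(None,0) exec_start@4 write@5
I4 mul r3: issue@5 deps=(None,2) exec_start@9 write@11
I5 mul r1: issue@6 deps=(1,4) exec_start@11 write@14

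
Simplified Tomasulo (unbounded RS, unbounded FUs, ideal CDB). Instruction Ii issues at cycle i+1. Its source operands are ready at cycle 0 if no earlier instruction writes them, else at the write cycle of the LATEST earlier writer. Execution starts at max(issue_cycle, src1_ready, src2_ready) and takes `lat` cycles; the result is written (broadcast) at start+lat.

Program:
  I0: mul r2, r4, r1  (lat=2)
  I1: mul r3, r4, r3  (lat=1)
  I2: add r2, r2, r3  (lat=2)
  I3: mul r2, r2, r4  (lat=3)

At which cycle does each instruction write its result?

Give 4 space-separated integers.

I0 mul r2: issue@1 deps=(None,None) exec_start@1 write@3
I1 mul r3: issue@2 deps=(None,None) exec_start@2 write@3
I2 add r2: issue@3 deps=(0,1) exec_start@3 write@5
I3 mul r2: issue@4 deps=(2,None) exec_start@5 write@8

Answer: 3 3 5 8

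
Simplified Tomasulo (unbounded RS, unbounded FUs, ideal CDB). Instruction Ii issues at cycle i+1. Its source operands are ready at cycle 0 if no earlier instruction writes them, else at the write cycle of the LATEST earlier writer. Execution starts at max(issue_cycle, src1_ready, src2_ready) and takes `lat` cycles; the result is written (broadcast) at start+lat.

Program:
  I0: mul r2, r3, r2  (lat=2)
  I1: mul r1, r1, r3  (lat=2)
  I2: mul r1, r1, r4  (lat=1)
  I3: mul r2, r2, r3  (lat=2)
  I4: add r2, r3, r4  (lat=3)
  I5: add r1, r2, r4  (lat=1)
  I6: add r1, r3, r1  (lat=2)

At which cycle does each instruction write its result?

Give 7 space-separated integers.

I0 mul r2: issue@1 deps=(None,None) exec_start@1 write@3
I1 mul r1: issue@2 deps=(None,None) exec_start@2 write@4
I2 mul r1: issue@3 deps=(1,None) exec_start@4 write@5
I3 mul r2: issue@4 deps=(0,None) exec_start@4 write@6
I4 add r2: issue@5 deps=(None,None) exec_start@5 write@8
I5 add r1: issue@6 deps=(4,None) exec_start@8 write@9
I6 add r1: issue@7 deps=(None,5) exec_start@9 write@11

Answer: 3 4 5 6 8 9 11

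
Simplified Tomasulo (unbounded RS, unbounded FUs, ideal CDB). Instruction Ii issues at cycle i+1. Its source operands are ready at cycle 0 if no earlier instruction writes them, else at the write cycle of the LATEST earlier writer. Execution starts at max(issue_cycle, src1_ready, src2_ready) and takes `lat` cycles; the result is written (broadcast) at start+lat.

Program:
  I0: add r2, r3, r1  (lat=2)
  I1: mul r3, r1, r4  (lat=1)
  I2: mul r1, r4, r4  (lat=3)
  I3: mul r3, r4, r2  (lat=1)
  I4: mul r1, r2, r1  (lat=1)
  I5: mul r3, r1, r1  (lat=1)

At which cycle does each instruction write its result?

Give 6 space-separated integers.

Answer: 3 3 6 5 7 8

Derivation:
I0 add r2: issue@1 deps=(None,None) exec_start@1 write@3
I1 mul r3: issue@2 deps=(None,None) exec_start@2 write@3
I2 mul r1: issue@3 deps=(None,None) exec_start@3 write@6
I3 mul r3: issue@4 deps=(None,0) exec_start@4 write@5
I4 mul r1: issue@5 deps=(0,2) exec_start@6 write@7
I5 mul r3: issue@6 deps=(4,4) exec_start@7 write@8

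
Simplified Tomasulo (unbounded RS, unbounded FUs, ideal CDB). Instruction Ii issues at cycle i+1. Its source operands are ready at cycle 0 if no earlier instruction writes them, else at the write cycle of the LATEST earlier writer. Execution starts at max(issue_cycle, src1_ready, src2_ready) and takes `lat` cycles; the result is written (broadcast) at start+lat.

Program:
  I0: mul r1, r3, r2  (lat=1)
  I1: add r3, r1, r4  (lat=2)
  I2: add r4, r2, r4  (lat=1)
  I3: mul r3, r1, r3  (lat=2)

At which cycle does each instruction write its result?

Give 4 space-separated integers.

Answer: 2 4 4 6

Derivation:
I0 mul r1: issue@1 deps=(None,None) exec_start@1 write@2
I1 add r3: issue@2 deps=(0,None) exec_start@2 write@4
I2 add r4: issue@3 deps=(None,None) exec_start@3 write@4
I3 mul r3: issue@4 deps=(0,1) exec_start@4 write@6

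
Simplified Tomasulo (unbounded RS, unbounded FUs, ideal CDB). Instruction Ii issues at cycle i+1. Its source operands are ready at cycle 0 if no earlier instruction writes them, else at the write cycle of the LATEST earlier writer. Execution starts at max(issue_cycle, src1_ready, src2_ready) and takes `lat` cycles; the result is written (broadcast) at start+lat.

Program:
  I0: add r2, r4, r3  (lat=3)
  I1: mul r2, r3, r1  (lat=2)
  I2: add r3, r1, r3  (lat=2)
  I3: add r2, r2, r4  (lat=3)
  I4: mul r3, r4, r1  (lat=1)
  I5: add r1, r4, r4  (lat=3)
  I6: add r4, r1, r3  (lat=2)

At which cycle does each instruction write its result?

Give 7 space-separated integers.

I0 add r2: issue@1 deps=(None,None) exec_start@1 write@4
I1 mul r2: issue@2 deps=(None,None) exec_start@2 write@4
I2 add r3: issue@3 deps=(None,None) exec_start@3 write@5
I3 add r2: issue@4 deps=(1,None) exec_start@4 write@7
I4 mul r3: issue@5 deps=(None,None) exec_start@5 write@6
I5 add r1: issue@6 deps=(None,None) exec_start@6 write@9
I6 add r4: issue@7 deps=(5,4) exec_start@9 write@11

Answer: 4 4 5 7 6 9 11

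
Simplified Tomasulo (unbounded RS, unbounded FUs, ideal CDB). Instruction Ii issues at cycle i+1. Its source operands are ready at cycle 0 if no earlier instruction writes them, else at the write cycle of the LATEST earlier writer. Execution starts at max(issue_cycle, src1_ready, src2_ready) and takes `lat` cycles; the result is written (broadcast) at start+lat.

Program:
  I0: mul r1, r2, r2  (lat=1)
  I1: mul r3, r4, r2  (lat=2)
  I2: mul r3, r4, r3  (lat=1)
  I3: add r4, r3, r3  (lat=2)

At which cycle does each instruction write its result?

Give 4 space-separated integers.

I0 mul r1: issue@1 deps=(None,None) exec_start@1 write@2
I1 mul r3: issue@2 deps=(None,None) exec_start@2 write@4
I2 mul r3: issue@3 deps=(None,1) exec_start@4 write@5
I3 add r4: issue@4 deps=(2,2) exec_start@5 write@7

Answer: 2 4 5 7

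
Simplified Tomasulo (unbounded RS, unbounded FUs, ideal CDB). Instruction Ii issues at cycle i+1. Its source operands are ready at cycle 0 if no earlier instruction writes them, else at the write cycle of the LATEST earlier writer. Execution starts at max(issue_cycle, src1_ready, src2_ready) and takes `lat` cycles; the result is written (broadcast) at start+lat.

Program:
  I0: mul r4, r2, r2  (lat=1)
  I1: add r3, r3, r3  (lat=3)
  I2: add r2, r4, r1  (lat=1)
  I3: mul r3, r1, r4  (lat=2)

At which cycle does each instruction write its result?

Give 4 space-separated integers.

Answer: 2 5 4 6

Derivation:
I0 mul r4: issue@1 deps=(None,None) exec_start@1 write@2
I1 add r3: issue@2 deps=(None,None) exec_start@2 write@5
I2 add r2: issue@3 deps=(0,None) exec_start@3 write@4
I3 mul r3: issue@4 deps=(None,0) exec_start@4 write@6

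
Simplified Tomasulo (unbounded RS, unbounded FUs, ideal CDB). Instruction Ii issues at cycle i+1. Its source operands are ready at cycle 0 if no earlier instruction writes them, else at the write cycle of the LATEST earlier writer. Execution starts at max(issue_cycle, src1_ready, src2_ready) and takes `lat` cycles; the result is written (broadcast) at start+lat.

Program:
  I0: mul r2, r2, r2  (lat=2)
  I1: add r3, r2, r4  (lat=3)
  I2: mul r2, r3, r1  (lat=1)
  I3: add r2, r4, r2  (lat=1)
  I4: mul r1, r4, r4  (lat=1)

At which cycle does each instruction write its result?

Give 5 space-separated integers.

I0 mul r2: issue@1 deps=(None,None) exec_start@1 write@3
I1 add r3: issue@2 deps=(0,None) exec_start@3 write@6
I2 mul r2: issue@3 deps=(1,None) exec_start@6 write@7
I3 add r2: issue@4 deps=(None,2) exec_start@7 write@8
I4 mul r1: issue@5 deps=(None,None) exec_start@5 write@6

Answer: 3 6 7 8 6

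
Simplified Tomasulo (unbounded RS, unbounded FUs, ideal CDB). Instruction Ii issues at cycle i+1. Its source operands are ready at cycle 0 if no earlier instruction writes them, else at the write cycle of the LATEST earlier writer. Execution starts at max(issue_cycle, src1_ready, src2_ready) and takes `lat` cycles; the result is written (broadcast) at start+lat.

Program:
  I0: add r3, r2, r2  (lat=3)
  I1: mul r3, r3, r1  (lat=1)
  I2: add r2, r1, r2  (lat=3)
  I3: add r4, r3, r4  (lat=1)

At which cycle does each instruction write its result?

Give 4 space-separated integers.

Answer: 4 5 6 6

Derivation:
I0 add r3: issue@1 deps=(None,None) exec_start@1 write@4
I1 mul r3: issue@2 deps=(0,None) exec_start@4 write@5
I2 add r2: issue@3 deps=(None,None) exec_start@3 write@6
I3 add r4: issue@4 deps=(1,None) exec_start@5 write@6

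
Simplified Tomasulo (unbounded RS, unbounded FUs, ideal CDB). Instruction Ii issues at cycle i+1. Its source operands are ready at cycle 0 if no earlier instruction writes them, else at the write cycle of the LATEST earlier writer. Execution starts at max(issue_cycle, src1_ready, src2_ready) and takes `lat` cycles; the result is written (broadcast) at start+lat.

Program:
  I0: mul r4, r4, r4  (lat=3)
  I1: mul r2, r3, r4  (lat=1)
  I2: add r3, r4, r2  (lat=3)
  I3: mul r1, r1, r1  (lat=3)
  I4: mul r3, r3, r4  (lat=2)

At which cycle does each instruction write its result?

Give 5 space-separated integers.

Answer: 4 5 8 7 10

Derivation:
I0 mul r4: issue@1 deps=(None,None) exec_start@1 write@4
I1 mul r2: issue@2 deps=(None,0) exec_start@4 write@5
I2 add r3: issue@3 deps=(0,1) exec_start@5 write@8
I3 mul r1: issue@4 deps=(None,None) exec_start@4 write@7
I4 mul r3: issue@5 deps=(2,0) exec_start@8 write@10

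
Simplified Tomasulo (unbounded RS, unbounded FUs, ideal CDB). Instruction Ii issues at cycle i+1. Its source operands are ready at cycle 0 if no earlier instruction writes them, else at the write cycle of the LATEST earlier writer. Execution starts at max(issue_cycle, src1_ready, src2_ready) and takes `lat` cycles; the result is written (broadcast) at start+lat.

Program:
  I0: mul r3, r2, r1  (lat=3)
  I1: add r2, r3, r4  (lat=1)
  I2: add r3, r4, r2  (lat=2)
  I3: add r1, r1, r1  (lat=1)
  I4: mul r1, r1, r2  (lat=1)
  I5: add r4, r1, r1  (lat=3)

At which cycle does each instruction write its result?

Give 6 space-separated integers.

Answer: 4 5 7 5 6 9

Derivation:
I0 mul r3: issue@1 deps=(None,None) exec_start@1 write@4
I1 add r2: issue@2 deps=(0,None) exec_start@4 write@5
I2 add r3: issue@3 deps=(None,1) exec_start@5 write@7
I3 add r1: issue@4 deps=(None,None) exec_start@4 write@5
I4 mul r1: issue@5 deps=(3,1) exec_start@5 write@6
I5 add r4: issue@6 deps=(4,4) exec_start@6 write@9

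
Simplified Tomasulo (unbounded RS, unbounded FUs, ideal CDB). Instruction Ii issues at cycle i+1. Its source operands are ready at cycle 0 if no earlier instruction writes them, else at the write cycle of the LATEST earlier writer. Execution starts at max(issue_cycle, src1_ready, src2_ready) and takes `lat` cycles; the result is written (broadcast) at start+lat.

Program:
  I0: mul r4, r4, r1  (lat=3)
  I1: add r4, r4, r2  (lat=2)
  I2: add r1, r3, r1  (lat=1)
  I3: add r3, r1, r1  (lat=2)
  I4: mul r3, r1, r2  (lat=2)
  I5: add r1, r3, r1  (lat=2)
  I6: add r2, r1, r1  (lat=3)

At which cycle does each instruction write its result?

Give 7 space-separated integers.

Answer: 4 6 4 6 7 9 12

Derivation:
I0 mul r4: issue@1 deps=(None,None) exec_start@1 write@4
I1 add r4: issue@2 deps=(0,None) exec_start@4 write@6
I2 add r1: issue@3 deps=(None,None) exec_start@3 write@4
I3 add r3: issue@4 deps=(2,2) exec_start@4 write@6
I4 mul r3: issue@5 deps=(2,None) exec_start@5 write@7
I5 add r1: issue@6 deps=(4,2) exec_start@7 write@9
I6 add r2: issue@7 deps=(5,5) exec_start@9 write@12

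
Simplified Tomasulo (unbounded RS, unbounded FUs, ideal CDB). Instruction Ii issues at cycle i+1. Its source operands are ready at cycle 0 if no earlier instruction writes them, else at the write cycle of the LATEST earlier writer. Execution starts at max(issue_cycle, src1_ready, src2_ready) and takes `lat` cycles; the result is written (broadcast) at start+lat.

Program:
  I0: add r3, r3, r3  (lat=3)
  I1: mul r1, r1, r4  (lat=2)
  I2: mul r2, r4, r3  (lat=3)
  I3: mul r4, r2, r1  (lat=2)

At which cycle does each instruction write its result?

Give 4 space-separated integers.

I0 add r3: issue@1 deps=(None,None) exec_start@1 write@4
I1 mul r1: issue@2 deps=(None,None) exec_start@2 write@4
I2 mul r2: issue@3 deps=(None,0) exec_start@4 write@7
I3 mul r4: issue@4 deps=(2,1) exec_start@7 write@9

Answer: 4 4 7 9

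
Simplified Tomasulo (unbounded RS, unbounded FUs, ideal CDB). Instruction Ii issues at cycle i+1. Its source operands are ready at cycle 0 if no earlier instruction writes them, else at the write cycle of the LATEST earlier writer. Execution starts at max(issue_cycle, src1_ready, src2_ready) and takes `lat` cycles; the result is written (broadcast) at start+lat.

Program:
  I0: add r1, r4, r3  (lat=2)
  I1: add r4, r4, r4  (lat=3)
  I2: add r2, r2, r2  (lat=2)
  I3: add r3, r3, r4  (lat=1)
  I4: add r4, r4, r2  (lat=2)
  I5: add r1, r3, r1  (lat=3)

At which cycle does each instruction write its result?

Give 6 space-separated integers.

I0 add r1: issue@1 deps=(None,None) exec_start@1 write@3
I1 add r4: issue@2 deps=(None,None) exec_start@2 write@5
I2 add r2: issue@3 deps=(None,None) exec_start@3 write@5
I3 add r3: issue@4 deps=(None,1) exec_start@5 write@6
I4 add r4: issue@5 deps=(1,2) exec_start@5 write@7
I5 add r1: issue@6 deps=(3,0) exec_start@6 write@9

Answer: 3 5 5 6 7 9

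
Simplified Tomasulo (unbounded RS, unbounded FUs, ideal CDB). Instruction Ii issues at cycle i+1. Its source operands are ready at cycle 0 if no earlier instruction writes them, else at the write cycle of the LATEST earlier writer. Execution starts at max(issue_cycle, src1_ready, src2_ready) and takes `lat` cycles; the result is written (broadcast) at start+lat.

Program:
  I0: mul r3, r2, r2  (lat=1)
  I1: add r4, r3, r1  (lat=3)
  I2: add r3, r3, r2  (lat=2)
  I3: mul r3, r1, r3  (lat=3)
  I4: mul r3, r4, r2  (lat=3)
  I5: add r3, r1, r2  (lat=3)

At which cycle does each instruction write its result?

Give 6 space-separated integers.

Answer: 2 5 5 8 8 9

Derivation:
I0 mul r3: issue@1 deps=(None,None) exec_start@1 write@2
I1 add r4: issue@2 deps=(0,None) exec_start@2 write@5
I2 add r3: issue@3 deps=(0,None) exec_start@3 write@5
I3 mul r3: issue@4 deps=(None,2) exec_start@5 write@8
I4 mul r3: issue@5 deps=(1,None) exec_start@5 write@8
I5 add r3: issue@6 deps=(None,None) exec_start@6 write@9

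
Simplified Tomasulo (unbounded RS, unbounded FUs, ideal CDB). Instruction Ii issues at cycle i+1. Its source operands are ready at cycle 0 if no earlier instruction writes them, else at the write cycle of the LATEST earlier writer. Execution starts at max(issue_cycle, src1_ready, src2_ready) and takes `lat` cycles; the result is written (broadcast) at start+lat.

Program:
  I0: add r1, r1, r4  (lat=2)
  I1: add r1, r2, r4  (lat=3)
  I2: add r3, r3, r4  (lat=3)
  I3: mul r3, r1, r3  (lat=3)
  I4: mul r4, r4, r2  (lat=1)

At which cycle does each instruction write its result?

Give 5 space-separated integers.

Answer: 3 5 6 9 6

Derivation:
I0 add r1: issue@1 deps=(None,None) exec_start@1 write@3
I1 add r1: issue@2 deps=(None,None) exec_start@2 write@5
I2 add r3: issue@3 deps=(None,None) exec_start@3 write@6
I3 mul r3: issue@4 deps=(1,2) exec_start@6 write@9
I4 mul r4: issue@5 deps=(None,None) exec_start@5 write@6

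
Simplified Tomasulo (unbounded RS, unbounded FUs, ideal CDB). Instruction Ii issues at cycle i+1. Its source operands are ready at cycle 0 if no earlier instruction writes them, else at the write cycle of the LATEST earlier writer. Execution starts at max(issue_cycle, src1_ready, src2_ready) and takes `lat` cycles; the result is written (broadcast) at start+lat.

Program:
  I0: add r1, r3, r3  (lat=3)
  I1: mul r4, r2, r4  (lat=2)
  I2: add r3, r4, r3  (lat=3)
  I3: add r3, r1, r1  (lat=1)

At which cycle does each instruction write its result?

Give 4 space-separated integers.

I0 add r1: issue@1 deps=(None,None) exec_start@1 write@4
I1 mul r4: issue@2 deps=(None,None) exec_start@2 write@4
I2 add r3: issue@3 deps=(1,None) exec_start@4 write@7
I3 add r3: issue@4 deps=(0,0) exec_start@4 write@5

Answer: 4 4 7 5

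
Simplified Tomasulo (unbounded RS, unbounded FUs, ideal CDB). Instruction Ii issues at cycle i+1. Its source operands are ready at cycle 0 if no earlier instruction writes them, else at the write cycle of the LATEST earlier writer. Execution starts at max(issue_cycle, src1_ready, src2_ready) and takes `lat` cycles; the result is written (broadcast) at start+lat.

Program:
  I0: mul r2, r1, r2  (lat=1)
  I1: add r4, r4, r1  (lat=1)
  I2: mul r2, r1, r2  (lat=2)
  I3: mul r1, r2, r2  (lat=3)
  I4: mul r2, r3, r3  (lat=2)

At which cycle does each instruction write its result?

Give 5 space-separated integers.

I0 mul r2: issue@1 deps=(None,None) exec_start@1 write@2
I1 add r4: issue@2 deps=(None,None) exec_start@2 write@3
I2 mul r2: issue@3 deps=(None,0) exec_start@3 write@5
I3 mul r1: issue@4 deps=(2,2) exec_start@5 write@8
I4 mul r2: issue@5 deps=(None,None) exec_start@5 write@7

Answer: 2 3 5 8 7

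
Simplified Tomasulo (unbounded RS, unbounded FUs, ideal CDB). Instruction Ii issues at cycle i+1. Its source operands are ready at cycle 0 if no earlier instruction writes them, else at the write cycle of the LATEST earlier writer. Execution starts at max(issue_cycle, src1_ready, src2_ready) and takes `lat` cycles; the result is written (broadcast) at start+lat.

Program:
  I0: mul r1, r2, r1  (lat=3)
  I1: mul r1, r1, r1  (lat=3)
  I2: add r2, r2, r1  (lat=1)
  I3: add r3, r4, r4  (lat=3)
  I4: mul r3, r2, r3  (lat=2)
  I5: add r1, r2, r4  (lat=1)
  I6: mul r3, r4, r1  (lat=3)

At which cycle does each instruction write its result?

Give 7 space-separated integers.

I0 mul r1: issue@1 deps=(None,None) exec_start@1 write@4
I1 mul r1: issue@2 deps=(0,0) exec_start@4 write@7
I2 add r2: issue@3 deps=(None,1) exec_start@7 write@8
I3 add r3: issue@4 deps=(None,None) exec_start@4 write@7
I4 mul r3: issue@5 deps=(2,3) exec_start@8 write@10
I5 add r1: issue@6 deps=(2,None) exec_start@8 write@9
I6 mul r3: issue@7 deps=(None,5) exec_start@9 write@12

Answer: 4 7 8 7 10 9 12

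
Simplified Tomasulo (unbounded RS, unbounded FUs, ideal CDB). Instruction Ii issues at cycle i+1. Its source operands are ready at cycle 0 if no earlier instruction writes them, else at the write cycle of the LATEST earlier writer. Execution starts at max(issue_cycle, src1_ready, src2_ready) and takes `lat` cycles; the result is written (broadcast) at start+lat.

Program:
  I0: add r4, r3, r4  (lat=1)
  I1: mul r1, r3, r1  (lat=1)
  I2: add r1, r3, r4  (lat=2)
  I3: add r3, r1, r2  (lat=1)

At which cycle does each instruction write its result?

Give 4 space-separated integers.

Answer: 2 3 5 6

Derivation:
I0 add r4: issue@1 deps=(None,None) exec_start@1 write@2
I1 mul r1: issue@2 deps=(None,None) exec_start@2 write@3
I2 add r1: issue@3 deps=(None,0) exec_start@3 write@5
I3 add r3: issue@4 deps=(2,None) exec_start@5 write@6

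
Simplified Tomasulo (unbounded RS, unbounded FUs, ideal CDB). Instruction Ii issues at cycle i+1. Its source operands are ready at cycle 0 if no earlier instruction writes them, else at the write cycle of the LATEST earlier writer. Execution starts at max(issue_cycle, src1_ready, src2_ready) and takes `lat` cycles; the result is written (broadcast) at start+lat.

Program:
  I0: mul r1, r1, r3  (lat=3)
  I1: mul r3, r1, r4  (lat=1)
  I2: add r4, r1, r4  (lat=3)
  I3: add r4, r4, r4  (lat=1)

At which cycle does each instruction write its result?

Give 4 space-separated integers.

I0 mul r1: issue@1 deps=(None,None) exec_start@1 write@4
I1 mul r3: issue@2 deps=(0,None) exec_start@4 write@5
I2 add r4: issue@3 deps=(0,None) exec_start@4 write@7
I3 add r4: issue@4 deps=(2,2) exec_start@7 write@8

Answer: 4 5 7 8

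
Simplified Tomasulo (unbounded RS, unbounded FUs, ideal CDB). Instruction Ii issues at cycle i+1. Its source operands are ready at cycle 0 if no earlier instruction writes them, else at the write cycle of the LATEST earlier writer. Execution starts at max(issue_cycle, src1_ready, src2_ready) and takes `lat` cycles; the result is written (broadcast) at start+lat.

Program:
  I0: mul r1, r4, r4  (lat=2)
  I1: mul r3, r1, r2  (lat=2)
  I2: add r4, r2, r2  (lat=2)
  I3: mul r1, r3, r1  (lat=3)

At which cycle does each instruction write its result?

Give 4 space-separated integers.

Answer: 3 5 5 8

Derivation:
I0 mul r1: issue@1 deps=(None,None) exec_start@1 write@3
I1 mul r3: issue@2 deps=(0,None) exec_start@3 write@5
I2 add r4: issue@3 deps=(None,None) exec_start@3 write@5
I3 mul r1: issue@4 deps=(1,0) exec_start@5 write@8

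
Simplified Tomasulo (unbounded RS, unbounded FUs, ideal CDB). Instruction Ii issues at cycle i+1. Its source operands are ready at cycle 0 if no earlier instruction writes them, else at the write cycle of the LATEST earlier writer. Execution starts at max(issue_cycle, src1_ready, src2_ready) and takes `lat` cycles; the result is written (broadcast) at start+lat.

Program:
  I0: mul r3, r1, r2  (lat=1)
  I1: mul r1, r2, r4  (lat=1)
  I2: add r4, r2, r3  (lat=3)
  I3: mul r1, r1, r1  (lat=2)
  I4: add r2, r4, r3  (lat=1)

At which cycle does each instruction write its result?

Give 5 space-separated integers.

Answer: 2 3 6 6 7

Derivation:
I0 mul r3: issue@1 deps=(None,None) exec_start@1 write@2
I1 mul r1: issue@2 deps=(None,None) exec_start@2 write@3
I2 add r4: issue@3 deps=(None,0) exec_start@3 write@6
I3 mul r1: issue@4 deps=(1,1) exec_start@4 write@6
I4 add r2: issue@5 deps=(2,0) exec_start@6 write@7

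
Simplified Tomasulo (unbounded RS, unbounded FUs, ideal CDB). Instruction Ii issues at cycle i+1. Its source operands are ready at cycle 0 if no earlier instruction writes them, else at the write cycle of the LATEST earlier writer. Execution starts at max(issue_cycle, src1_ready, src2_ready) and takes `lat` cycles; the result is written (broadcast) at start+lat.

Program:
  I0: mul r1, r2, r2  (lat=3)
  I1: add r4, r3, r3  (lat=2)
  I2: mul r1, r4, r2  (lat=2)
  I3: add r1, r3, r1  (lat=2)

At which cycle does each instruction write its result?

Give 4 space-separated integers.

Answer: 4 4 6 8

Derivation:
I0 mul r1: issue@1 deps=(None,None) exec_start@1 write@4
I1 add r4: issue@2 deps=(None,None) exec_start@2 write@4
I2 mul r1: issue@3 deps=(1,None) exec_start@4 write@6
I3 add r1: issue@4 deps=(None,2) exec_start@6 write@8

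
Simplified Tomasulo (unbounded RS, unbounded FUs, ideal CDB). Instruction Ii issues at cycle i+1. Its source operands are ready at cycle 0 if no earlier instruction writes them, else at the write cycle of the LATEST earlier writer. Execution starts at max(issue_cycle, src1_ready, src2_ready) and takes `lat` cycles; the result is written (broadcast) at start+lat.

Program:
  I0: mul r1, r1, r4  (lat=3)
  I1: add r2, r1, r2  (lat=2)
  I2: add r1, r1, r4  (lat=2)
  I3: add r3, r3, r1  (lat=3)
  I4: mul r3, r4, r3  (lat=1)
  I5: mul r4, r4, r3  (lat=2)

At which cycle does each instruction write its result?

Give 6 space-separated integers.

I0 mul r1: issue@1 deps=(None,None) exec_start@1 write@4
I1 add r2: issue@2 deps=(0,None) exec_start@4 write@6
I2 add r1: issue@3 deps=(0,None) exec_start@4 write@6
I3 add r3: issue@4 deps=(None,2) exec_start@6 write@9
I4 mul r3: issue@5 deps=(None,3) exec_start@9 write@10
I5 mul r4: issue@6 deps=(None,4) exec_start@10 write@12

Answer: 4 6 6 9 10 12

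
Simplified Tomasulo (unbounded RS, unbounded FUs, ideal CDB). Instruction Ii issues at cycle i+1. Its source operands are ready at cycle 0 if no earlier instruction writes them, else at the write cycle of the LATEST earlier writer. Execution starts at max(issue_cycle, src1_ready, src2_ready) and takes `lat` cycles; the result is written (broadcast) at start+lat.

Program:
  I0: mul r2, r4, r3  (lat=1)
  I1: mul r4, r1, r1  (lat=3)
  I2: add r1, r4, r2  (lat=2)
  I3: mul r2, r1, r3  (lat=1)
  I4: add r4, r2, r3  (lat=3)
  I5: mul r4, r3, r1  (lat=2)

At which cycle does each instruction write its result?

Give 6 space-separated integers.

Answer: 2 5 7 8 11 9

Derivation:
I0 mul r2: issue@1 deps=(None,None) exec_start@1 write@2
I1 mul r4: issue@2 deps=(None,None) exec_start@2 write@5
I2 add r1: issue@3 deps=(1,0) exec_start@5 write@7
I3 mul r2: issue@4 deps=(2,None) exec_start@7 write@8
I4 add r4: issue@5 deps=(3,None) exec_start@8 write@11
I5 mul r4: issue@6 deps=(None,2) exec_start@7 write@9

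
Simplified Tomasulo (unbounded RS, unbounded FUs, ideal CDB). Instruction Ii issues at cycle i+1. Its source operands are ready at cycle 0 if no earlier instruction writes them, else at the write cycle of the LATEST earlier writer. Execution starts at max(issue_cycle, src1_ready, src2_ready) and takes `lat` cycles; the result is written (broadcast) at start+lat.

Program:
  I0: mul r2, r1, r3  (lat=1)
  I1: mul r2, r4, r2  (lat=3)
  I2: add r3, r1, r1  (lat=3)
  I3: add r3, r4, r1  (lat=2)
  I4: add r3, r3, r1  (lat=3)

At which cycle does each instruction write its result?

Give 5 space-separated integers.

Answer: 2 5 6 6 9

Derivation:
I0 mul r2: issue@1 deps=(None,None) exec_start@1 write@2
I1 mul r2: issue@2 deps=(None,0) exec_start@2 write@5
I2 add r3: issue@3 deps=(None,None) exec_start@3 write@6
I3 add r3: issue@4 deps=(None,None) exec_start@4 write@6
I4 add r3: issue@5 deps=(3,None) exec_start@6 write@9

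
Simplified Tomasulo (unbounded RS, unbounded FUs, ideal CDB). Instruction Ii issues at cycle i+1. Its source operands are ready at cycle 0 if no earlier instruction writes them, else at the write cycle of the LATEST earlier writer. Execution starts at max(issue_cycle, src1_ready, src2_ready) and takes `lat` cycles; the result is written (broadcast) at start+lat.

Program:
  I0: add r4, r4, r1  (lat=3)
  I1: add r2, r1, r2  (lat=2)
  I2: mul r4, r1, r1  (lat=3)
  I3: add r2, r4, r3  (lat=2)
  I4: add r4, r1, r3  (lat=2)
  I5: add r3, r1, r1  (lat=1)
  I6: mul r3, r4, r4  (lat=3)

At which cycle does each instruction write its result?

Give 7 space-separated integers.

I0 add r4: issue@1 deps=(None,None) exec_start@1 write@4
I1 add r2: issue@2 deps=(None,None) exec_start@2 write@4
I2 mul r4: issue@3 deps=(None,None) exec_start@3 write@6
I3 add r2: issue@4 deps=(2,None) exec_start@6 write@8
I4 add r4: issue@5 deps=(None,None) exec_start@5 write@7
I5 add r3: issue@6 deps=(None,None) exec_start@6 write@7
I6 mul r3: issue@7 deps=(4,4) exec_start@7 write@10

Answer: 4 4 6 8 7 7 10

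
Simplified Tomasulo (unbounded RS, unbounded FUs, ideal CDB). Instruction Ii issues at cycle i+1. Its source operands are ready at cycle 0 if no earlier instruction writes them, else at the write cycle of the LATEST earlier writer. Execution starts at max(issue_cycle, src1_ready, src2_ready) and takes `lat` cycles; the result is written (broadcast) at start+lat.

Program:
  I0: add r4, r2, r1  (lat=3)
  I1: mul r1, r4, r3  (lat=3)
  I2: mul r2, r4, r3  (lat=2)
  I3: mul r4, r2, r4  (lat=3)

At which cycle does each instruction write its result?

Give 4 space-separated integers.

I0 add r4: issue@1 deps=(None,None) exec_start@1 write@4
I1 mul r1: issue@2 deps=(0,None) exec_start@4 write@7
I2 mul r2: issue@3 deps=(0,None) exec_start@4 write@6
I3 mul r4: issue@4 deps=(2,0) exec_start@6 write@9

Answer: 4 7 6 9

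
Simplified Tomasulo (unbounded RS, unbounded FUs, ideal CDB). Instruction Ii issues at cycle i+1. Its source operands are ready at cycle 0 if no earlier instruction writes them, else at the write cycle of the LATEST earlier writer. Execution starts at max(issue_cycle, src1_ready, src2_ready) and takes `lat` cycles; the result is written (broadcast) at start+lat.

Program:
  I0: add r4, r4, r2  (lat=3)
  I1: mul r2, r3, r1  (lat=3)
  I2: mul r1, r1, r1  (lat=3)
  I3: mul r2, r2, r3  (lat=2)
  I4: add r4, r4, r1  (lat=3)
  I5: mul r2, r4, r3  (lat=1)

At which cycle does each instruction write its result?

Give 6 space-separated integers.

Answer: 4 5 6 7 9 10

Derivation:
I0 add r4: issue@1 deps=(None,None) exec_start@1 write@4
I1 mul r2: issue@2 deps=(None,None) exec_start@2 write@5
I2 mul r1: issue@3 deps=(None,None) exec_start@3 write@6
I3 mul r2: issue@4 deps=(1,None) exec_start@5 write@7
I4 add r4: issue@5 deps=(0,2) exec_start@6 write@9
I5 mul r2: issue@6 deps=(4,None) exec_start@9 write@10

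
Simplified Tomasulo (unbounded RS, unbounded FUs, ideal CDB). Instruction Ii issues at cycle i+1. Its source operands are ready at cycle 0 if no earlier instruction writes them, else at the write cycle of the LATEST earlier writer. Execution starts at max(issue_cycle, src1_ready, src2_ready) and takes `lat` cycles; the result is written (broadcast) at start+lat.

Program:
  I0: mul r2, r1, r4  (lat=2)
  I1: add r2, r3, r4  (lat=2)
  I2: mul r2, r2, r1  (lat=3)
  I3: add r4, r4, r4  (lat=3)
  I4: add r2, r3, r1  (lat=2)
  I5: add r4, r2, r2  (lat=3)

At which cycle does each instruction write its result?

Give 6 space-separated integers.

I0 mul r2: issue@1 deps=(None,None) exec_start@1 write@3
I1 add r2: issue@2 deps=(None,None) exec_start@2 write@4
I2 mul r2: issue@3 deps=(1,None) exec_start@4 write@7
I3 add r4: issue@4 deps=(None,None) exec_start@4 write@7
I4 add r2: issue@5 deps=(None,None) exec_start@5 write@7
I5 add r4: issue@6 deps=(4,4) exec_start@7 write@10

Answer: 3 4 7 7 7 10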